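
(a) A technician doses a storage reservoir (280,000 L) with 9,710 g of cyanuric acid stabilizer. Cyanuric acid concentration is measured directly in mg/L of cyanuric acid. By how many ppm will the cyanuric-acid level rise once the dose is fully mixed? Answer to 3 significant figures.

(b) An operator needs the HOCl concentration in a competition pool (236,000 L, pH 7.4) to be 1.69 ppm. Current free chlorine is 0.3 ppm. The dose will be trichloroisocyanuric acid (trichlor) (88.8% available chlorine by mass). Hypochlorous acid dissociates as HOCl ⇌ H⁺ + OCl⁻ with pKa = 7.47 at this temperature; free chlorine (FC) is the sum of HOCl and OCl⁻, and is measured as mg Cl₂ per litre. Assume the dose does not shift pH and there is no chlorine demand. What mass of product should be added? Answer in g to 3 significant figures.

(a) Rise: 9,710 g / 280,000 L × 1000 = 34.68 mg/L.

(b) [OCl⁻]/[HOCl] = 10^(pH − pKa) = 10^(7.4 − 7.47) = 0.8511; fraction as HOCl = 1/(1 + 0.8511) = 0.5402.
(b) Free chlorine required for 1.69 ppm HOCl: 1.69 / 0.5402 = 3.128 ppm.
(b) FC to add: 3.128 − 0.3 = 2.828 mg/L as Cl₂.
(b) Cl₂ equivalent: 2.828 mg/L × 236,000 L = 667.5 g.
(b) Product at 88.8% available Cl: 667.5 / 0.888 = 751.7 g.

(a) 34.7 ppm; (b) 752 g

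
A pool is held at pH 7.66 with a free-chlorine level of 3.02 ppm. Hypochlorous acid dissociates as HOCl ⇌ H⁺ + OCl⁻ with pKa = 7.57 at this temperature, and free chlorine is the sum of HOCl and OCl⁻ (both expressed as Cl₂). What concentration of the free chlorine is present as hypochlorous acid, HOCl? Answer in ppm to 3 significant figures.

[OCl⁻]/[HOCl] = 10^(pH − pKa) = 10^(7.66 − 7.57) = 10^0.09 = 1.23.
Fraction as HOCl = 1 / (1 + 1.23) = 0.4484.
HOCl = 0.4484 × 3.02 ppm = 1.354 ppm.

1.35 ppm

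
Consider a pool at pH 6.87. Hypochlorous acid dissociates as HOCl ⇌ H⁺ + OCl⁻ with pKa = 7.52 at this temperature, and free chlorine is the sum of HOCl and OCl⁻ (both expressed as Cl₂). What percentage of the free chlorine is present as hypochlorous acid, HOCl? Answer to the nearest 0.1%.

81.7%

[OCl⁻]/[HOCl] = 10^(pH − pKa) = 10^(6.87 − 7.52) = 10^-0.65 = 0.2239.
Fraction as HOCl = 1 / (1 + 0.2239) = 0.8171.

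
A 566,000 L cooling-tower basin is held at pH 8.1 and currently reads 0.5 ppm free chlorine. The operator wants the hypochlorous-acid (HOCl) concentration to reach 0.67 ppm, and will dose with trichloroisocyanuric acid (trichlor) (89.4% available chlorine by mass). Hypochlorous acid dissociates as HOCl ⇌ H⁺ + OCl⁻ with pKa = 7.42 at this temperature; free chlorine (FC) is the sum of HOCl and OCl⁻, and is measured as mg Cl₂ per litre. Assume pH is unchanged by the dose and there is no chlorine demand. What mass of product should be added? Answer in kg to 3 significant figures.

2.14 kg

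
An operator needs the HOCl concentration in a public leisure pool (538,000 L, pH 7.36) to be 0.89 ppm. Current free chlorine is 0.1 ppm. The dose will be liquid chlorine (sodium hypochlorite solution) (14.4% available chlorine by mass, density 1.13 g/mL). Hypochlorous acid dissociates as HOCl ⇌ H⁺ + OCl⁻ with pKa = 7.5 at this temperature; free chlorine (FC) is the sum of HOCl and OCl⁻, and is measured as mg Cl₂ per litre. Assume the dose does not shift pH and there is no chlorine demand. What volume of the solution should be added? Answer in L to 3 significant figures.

[OCl⁻]/[HOCl] = 10^(pH − pKa) = 10^(7.36 − 7.5) = 0.7244; fraction as HOCl = 1/(1 + 0.7244) = 0.5799.
Free chlorine required for 0.89 ppm HOCl: 0.89 / 0.5799 = 1.535 ppm.
FC to add: 1.535 − 0.1 = 1.435 mg/L as Cl₂.
Cl₂ equivalent: 1.435 mg/L × 538,000 L = 771.9 g.
Product at 14.4% available Cl: 771.9 / 0.144 = 5360 g.
Volume: 5360 g ÷ 1.13 g/mL = 4744 mL.

4.74 L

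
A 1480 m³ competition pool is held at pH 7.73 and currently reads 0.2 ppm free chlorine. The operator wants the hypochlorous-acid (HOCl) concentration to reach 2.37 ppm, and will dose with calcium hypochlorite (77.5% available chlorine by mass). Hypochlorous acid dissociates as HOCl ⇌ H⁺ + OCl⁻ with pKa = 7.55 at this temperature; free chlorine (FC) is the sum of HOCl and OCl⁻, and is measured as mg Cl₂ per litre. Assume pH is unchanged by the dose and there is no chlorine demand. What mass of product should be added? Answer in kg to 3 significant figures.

Volume: 1480 m³ = 1,480,000 L.
[OCl⁻]/[HOCl] = 10^(pH − pKa) = 10^(7.73 − 7.55) = 1.514; fraction as HOCl = 1/(1 + 1.514) = 0.3978.
Free chlorine required for 2.37 ppm HOCl: 2.37 / 0.3978 = 5.957 ppm.
FC to add: 5.957 − 0.2 = 5.757 mg/L as Cl₂.
Cl₂ equivalent: 5.757 mg/L × 1,480,000 L = 8521 g.
Product at 77.5% available Cl: 8521 / 0.775 = 10,990 g.

11.0 kg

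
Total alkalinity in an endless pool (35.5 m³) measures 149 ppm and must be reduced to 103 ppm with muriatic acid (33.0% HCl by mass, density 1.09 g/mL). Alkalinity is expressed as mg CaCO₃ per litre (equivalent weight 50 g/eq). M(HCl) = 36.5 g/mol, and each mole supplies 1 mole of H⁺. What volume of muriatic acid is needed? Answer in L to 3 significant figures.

3.31 L

Volume: 35.5 m³ = 35,500 L.
Alkalinity to neutralize: (149 − 103) = 46 mg/L as CaCO₃ × 35,500 L = 1633 g as CaCO₃.
Equivalents of H⁺ required: 1633 ÷ 50 g/eq = 32.66 eq = 32.66 mol HCl.
Mass of HCl: 32.66 × 36.5 = 1192 g.
Mass of 33.0% solution: 1192 / 0.33 = 3612 g.
Volume: 3612 g ÷ 1.09 g/mL = 3314 mL.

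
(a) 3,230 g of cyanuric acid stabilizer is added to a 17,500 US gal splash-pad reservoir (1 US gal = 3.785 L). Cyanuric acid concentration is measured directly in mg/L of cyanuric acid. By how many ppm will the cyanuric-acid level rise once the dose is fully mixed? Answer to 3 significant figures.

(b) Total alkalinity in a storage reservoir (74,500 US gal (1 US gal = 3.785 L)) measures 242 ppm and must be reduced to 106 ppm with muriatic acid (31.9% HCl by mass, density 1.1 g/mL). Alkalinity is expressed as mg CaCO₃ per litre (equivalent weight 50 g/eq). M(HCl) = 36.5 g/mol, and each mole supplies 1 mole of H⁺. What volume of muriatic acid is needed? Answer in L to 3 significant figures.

(a) Volume: 17,500 US gal × 3.785 L/gal = 66,238 L.
(a) Rise: 3,230 g / 66,238 L × 1000 = 48.76 mg/L.

(b) Volume: 74,500 US gal × 3.785 L/gal = 281,982 L.
(b) Alkalinity to neutralize: (242 − 106) = 136 mg/L as CaCO₃ × 281,982 L = 38,350 g as CaCO₃.
(b) Equivalents of H⁺ required: 38,350 ÷ 50 g/eq = 767 eq = 767 mol HCl.
(b) Mass of HCl: 767 × 36.5 = 28,000 g.
(b) Mass of 31.9% solution: 28,000 / 0.319 = 87,760 g.
(b) Volume: 87,760 g ÷ 1.1 g/mL = 79,780 mL.

(a) 48.8 ppm; (b) 79.8 L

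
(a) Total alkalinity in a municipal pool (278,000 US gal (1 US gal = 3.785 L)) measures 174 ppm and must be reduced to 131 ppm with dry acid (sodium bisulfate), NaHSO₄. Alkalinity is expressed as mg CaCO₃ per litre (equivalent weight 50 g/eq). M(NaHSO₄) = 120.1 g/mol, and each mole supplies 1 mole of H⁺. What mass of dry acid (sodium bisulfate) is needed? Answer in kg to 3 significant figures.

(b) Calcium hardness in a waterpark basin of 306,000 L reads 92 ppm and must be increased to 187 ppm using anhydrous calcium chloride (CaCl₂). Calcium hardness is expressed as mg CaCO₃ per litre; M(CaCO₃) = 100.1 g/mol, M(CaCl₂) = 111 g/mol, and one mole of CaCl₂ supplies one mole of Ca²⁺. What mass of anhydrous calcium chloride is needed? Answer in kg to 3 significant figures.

(a) Volume: 278,000 US gal × 3.785 L/gal = 1,052,230 L.
(a) Alkalinity to neutralize: (174 − 131) = 43 mg/L as CaCO₃ × 1,052,230 L = 45,250 g as CaCO₃.
(a) Equivalents of H⁺ required: 45,250 ÷ 50 g/eq = 904.9 eq = 904.9 mol NaHSO₄.
(a) Mass of NaHSO₄: 904.9 × 120.1 = 108,700 g.

(b) Hardness to add: (187 − 92) = 95 mg/L as CaCO₃ × 306,000 L = 29,070 g as CaCO₃.
(b) Moles of Ca²⁺ (1 mol Ca²⁺ ≡ 1 mol CaCO₃): 29,070 / 100.1 g/mol = 290.4 mol.
(b) Mass of CaCl₂: 290.4 × 111 = 32,240 g.

(a) 109 kg; (b) 32.2 kg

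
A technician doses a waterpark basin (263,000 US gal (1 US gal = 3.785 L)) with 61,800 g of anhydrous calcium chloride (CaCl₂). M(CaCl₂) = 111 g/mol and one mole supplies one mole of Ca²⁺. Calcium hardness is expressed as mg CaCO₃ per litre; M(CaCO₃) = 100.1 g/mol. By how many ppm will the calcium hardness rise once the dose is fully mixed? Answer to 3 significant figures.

56.0 ppm

Volume: 263,000 US gal × 3.785 L/gal = 995,455 L.
Moles of Ca²⁺: 61,800 g ÷ 111 g/mol = 556.8 mol.
As CaCO₃: 556.8 mol × 100.1 g/mol = 55,730 g.
Rise: 55,730 g / 995,455 L × 1000 = 55.99 mg/L.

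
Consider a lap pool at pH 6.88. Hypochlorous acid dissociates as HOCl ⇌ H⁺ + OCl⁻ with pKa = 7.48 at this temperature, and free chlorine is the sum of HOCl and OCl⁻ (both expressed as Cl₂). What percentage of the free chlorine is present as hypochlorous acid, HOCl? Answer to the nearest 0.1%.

[OCl⁻]/[HOCl] = 10^(pH − pKa) = 10^(6.88 − 7.48) = 10^-0.60 = 0.2512.
Fraction as HOCl = 1 / (1 + 0.2512) = 0.7992.

79.9%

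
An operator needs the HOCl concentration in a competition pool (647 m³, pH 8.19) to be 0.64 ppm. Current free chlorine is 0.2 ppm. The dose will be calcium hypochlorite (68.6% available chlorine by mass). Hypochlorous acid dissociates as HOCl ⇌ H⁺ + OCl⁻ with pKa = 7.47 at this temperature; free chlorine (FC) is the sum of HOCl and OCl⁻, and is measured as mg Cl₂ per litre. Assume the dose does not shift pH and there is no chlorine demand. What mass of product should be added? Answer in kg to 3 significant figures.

3.58 kg

Volume: 647 m³ = 647,000 L.
[OCl⁻]/[HOCl] = 10^(pH − pKa) = 10^(8.19 − 7.47) = 5.248; fraction as HOCl = 1/(1 + 5.248) = 0.16.
Free chlorine required for 0.64 ppm HOCl: 0.64 / 0.16 = 3.999 ppm.
FC to add: 3.999 − 0.2 = 3.799 mg/L as Cl₂.
Cl₂ equivalent: 3.799 mg/L × 647,000 L = 2458 g.
Product at 68.6% available Cl: 2458 / 0.686 = 3583 g.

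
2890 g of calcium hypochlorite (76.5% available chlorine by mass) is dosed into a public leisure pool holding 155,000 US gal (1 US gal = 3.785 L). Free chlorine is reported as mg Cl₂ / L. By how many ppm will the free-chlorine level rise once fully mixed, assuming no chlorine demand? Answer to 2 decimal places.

Volume: 155,000 US gal × 3.785 L/gal = 586,675 L.
Available chlorine delivered: 2890 g × 0.765 = 2211 g as Cl₂.
Concentration rise: 2211 g / 586,675 L = 3.768 mg/L = 3.77 ppm.

3.77 ppm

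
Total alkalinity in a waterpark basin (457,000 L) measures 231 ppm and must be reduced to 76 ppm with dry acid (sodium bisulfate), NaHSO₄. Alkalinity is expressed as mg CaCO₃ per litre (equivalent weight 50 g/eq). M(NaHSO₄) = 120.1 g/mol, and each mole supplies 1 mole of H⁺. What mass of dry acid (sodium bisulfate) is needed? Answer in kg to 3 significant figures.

170 kg

Alkalinity to neutralize: (231 − 76) = 155 mg/L as CaCO₃ × 457,000 L = 70,840 g as CaCO₃.
Equivalents of H⁺ required: 70,840 ÷ 50 g/eq = 1417 eq = 1417 mol NaHSO₄.
Mass of NaHSO₄: 1417 × 120.1 = 170,100 g.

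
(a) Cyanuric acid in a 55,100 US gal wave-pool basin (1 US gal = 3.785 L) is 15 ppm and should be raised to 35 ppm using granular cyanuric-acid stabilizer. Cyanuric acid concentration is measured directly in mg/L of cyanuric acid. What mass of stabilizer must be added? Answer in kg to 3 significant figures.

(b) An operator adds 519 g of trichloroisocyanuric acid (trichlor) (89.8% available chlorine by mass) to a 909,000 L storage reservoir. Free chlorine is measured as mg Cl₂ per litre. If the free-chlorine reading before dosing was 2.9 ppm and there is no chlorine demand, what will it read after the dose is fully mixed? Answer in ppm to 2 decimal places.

(a) 4.17 kg; (b) 3.41 ppm

(a) Volume: 55,100 US gal × 3.785 L/gal = 208,554 L.
(a) CYA to add: (35 − 15) = 20 mg/L × 208,554 L = 4171 g cyanuric acid.

(b) Available chlorine delivered: 519 g × 0.898 = 466.1 g as Cl₂.
(b) Concentration rise: 466.1 g / 909,000 L = 0.5127 mg/L = 0.51 ppm.
(b) Final FC: 2.9 + 0.51 = 3.41 ppm.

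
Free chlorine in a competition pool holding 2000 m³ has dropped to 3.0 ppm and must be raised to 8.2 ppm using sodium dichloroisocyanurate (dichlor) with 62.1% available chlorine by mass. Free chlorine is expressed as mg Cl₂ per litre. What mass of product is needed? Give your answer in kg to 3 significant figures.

Volume: 2000 m³ = 2,000,000 L.
Chlorine deficit: 8.2 − 3.0 = 5.2 ppm = 5.2 mg/L as Cl₂.
Cl₂ equivalent needed: 5.2 mg/L × 2,000,000 L = 10,400,000 mg = 10,400 g.
Product at 62.1% available chlorine: 10,400 / 0.621 = 16,750 g.

16.7 kg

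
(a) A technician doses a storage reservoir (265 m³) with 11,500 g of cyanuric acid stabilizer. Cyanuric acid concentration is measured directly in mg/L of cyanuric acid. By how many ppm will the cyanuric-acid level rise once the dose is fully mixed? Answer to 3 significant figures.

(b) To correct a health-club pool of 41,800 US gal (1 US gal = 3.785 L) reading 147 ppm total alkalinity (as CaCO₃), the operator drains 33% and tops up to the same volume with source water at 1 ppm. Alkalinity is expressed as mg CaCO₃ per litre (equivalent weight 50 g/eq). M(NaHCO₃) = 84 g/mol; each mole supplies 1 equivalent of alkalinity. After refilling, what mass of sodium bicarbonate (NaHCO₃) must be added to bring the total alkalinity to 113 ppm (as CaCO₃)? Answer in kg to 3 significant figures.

(a) Volume: 265 m³ = 265,000 L.
(a) Rise: 11,500 g / 265,000 L × 1000 = 43.4 mg/L.

(b) Volume: 41,800 US gal × 3.785 L/gal = 158,213 L.
(b) After draining 33% and refilling: 147 × 0.67 + 1 × 0.33 = 98.82 ppm.
(b) Deficit to target: 113 − 98.82 = 14.18 mg/L.
(b) As CaCO₃: 14.18 mg/L × 158,213 L = 2243 g; ÷ 50 g/eq ÷ 1 = 44.87 mol NaHCO₃.
(b) Mass: 44.87 × 84 = 3769 g.

(a) 43.4 ppm; (b) 3.77 kg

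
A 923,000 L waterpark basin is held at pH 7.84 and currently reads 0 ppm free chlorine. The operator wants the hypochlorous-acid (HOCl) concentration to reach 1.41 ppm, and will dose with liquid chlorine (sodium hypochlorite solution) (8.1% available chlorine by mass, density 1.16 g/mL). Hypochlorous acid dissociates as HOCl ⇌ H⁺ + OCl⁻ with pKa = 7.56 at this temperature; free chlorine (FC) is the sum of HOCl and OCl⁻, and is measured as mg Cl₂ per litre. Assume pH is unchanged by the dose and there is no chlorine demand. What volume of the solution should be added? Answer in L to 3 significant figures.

40.2 L

[OCl⁻]/[HOCl] = 10^(pH − pKa) = 10^(7.84 − 7.56) = 1.905; fraction as HOCl = 1/(1 + 1.905) = 0.3442.
Free chlorine required for 1.41 ppm HOCl: 1.41 / 0.3442 = 4.097 ppm.
FC to add: 4.097 − 0 = 4.097 mg/L as Cl₂.
Cl₂ equivalent: 4.097 mg/L × 923,000 L = 3781 g.
Product at 8.1% available Cl: 3781 / 0.081 = 46,680 g.
Volume: 46,680 g ÷ 1.16 g/mL = 40,240 mL.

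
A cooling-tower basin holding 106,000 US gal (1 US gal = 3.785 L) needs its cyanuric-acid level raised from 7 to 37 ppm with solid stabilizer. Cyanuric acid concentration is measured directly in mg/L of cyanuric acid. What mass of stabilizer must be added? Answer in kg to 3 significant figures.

12.0 kg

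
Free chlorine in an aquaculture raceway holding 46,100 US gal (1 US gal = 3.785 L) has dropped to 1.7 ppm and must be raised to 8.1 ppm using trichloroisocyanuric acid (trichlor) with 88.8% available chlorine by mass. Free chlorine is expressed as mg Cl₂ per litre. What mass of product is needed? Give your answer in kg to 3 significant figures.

1.26 kg

Volume: 46,100 US gal × 3.785 L/gal = 174,488 L.
Chlorine deficit: 8.1 − 1.7 = 6.4 ppm = 6.4 mg/L as Cl₂.
Cl₂ equivalent needed: 6.4 mg/L × 174,488 L = 1,117,000 mg = 1117 g.
Product at 88.8% available chlorine: 1117 / 0.888 = 1258 g.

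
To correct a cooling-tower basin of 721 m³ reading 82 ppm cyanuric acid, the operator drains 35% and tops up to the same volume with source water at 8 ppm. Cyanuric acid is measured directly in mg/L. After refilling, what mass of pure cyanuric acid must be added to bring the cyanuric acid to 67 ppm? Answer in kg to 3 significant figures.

7.86 kg

Volume: 721 m³ = 721,000 L.
After draining 35% and refilling: 82 × 0.65 + 8 × 0.35 = 56.1 ppm.
Deficit to target: 67 − 56.1 = 10.9 mg/L.
Mass: 10.9 mg/L × 721,000 L = 7859 g cyanuric acid.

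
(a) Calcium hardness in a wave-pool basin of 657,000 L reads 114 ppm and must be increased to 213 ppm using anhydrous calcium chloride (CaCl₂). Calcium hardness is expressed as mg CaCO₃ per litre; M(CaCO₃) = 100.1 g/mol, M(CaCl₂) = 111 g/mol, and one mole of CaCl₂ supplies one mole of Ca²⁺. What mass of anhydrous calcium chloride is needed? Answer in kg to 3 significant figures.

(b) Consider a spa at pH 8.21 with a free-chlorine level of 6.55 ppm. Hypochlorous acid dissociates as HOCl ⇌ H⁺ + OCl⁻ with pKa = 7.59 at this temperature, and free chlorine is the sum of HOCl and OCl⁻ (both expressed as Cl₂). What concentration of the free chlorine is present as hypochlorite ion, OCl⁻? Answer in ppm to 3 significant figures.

(a) 72.1 kg; (b) 5.28 ppm

(a) Hardness to add: (213 − 114) = 99 mg/L as CaCO₃ × 657,000 L = 65,040 g as CaCO₃.
(a) Moles of Ca²⁺ (1 mol Ca²⁺ ≡ 1 mol CaCO₃): 65,040 / 100.1 g/mol = 649.8 mol.
(a) Mass of CaCl₂: 649.8 × 111 = 72,130 g.

(b) [OCl⁻]/[HOCl] = 10^(pH − pKa) = 10^(8.21 − 7.59) = 10^0.62 = 4.169.
(b) Fraction as HOCl = 1 / (1 + 4.169) = 0.1935.
(b) OCl⁻ = (1 − 0.1935) × 6.55 ppm = 5.283 ppm.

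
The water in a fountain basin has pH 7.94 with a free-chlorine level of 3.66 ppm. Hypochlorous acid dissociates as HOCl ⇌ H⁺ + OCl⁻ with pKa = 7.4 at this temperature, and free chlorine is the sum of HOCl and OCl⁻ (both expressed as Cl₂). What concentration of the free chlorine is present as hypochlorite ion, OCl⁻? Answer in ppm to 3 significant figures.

[OCl⁻]/[HOCl] = 10^(pH − pKa) = 10^(7.94 − 7.4) = 10^0.54 = 3.467.
Fraction as HOCl = 1 / (1 + 3.467) = 0.2238.
OCl⁻ = (1 − 0.2238) × 3.66 ppm = 2.841 ppm.

2.84 ppm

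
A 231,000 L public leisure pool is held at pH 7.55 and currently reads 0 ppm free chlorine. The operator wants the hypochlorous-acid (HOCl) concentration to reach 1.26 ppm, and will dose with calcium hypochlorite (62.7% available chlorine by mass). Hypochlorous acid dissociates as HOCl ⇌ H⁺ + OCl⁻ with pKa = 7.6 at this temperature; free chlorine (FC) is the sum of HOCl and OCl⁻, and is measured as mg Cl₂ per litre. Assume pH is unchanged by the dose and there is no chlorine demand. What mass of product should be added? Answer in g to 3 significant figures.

878 g

[OCl⁻]/[HOCl] = 10^(pH − pKa) = 10^(7.55 − 7.6) = 0.8913; fraction as HOCl = 1/(1 + 0.8913) = 0.5288.
Free chlorine required for 1.26 ppm HOCl: 1.26 / 0.5288 = 2.383 ppm.
FC to add: 2.383 − 0 = 2.383 mg/L as Cl₂.
Cl₂ equivalent: 2.383 mg/L × 231,000 L = 550.5 g.
Product at 62.7% available Cl: 550.5 / 0.627 = 877.9 g.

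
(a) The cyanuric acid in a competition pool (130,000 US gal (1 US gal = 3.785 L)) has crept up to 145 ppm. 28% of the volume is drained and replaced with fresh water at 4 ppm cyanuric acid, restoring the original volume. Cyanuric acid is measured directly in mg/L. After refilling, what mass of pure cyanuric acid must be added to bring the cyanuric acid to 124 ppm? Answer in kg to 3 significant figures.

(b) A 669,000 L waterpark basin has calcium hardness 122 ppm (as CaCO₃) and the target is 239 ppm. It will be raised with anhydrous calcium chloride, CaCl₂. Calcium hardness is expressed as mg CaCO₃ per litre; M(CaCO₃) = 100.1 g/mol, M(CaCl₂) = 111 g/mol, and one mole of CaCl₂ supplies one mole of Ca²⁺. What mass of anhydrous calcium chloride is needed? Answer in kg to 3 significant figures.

(a) 9.09 kg; (b) 86.8 kg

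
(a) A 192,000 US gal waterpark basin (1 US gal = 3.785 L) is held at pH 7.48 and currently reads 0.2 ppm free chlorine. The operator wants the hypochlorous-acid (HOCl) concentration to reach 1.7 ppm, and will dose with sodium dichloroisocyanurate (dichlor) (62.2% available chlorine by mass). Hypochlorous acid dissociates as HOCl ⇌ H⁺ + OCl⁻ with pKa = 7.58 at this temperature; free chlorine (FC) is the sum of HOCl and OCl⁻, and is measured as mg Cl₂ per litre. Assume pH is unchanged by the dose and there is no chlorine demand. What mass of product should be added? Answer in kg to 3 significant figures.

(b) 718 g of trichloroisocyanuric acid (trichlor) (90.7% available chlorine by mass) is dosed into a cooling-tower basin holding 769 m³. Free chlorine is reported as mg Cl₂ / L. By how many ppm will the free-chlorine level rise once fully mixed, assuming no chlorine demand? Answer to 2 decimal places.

(a) 3.33 kg; (b) 0.85 ppm

(a) Volume: 192,000 US gal × 3.785 L/gal = 726,720 L.
(a) [OCl⁻]/[HOCl] = 10^(pH − pKa) = 10^(7.48 − 7.58) = 0.7943; fraction as HOCl = 1/(1 + 0.7943) = 0.5573.
(a) Free chlorine required for 1.7 ppm HOCl: 1.7 / 0.5573 = 3.05 ppm.
(a) FC to add: 3.05 − 0.2 = 2.85 mg/L as Cl₂.
(a) Cl₂ equivalent: 2.85 mg/L × 726,720 L = 2071 g.
(a) Product at 62.2% available Cl: 2071 / 0.622 = 3330 g.

(b) Volume: 769 m³ = 769,000 L.
(b) Available chlorine delivered: 718 g × 0.907 = 651.2 g as Cl₂.
(b) Concentration rise: 651.2 g / 769,000 L = 0.8468 mg/L = 0.85 ppm.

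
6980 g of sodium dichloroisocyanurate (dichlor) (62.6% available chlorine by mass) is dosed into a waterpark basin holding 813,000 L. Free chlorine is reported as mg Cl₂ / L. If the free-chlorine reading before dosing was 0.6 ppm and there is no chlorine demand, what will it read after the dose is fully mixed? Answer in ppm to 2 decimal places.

5.97 ppm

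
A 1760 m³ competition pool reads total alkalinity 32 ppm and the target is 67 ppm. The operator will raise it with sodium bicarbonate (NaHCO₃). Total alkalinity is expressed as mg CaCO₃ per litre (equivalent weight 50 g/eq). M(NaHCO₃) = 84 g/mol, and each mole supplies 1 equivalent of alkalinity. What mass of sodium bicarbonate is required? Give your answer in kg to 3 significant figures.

103 kg

Volume: 1760 m³ = 1,760,000 L.
Alkalinity to add: (67 − 32) = 35 mg/L as CaCO₃ × 1,760,000 L = 61,600 g as CaCO₃.
Equivalents: 61,600 g ÷ 50 g/eq = 1232 eq.
NaHCO₃ supplies 1 eq per mole → 1232 mol.
Mass: 1232 mol × 84 g/mol = 103,500 g.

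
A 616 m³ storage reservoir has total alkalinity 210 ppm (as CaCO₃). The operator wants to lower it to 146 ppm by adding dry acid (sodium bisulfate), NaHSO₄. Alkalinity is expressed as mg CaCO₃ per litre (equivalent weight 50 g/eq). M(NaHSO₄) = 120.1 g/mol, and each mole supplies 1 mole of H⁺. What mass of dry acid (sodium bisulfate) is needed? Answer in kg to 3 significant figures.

Volume: 616 m³ = 616,000 L.
Alkalinity to neutralize: (210 − 146) = 64 mg/L as CaCO₃ × 616,000 L = 39,420 g as CaCO₃.
Equivalents of H⁺ required: 39,420 ÷ 50 g/eq = 788.5 eq = 788.5 mol NaHSO₄.
Mass of NaHSO₄: 788.5 × 120.1 = 94,700 g.

94.7 kg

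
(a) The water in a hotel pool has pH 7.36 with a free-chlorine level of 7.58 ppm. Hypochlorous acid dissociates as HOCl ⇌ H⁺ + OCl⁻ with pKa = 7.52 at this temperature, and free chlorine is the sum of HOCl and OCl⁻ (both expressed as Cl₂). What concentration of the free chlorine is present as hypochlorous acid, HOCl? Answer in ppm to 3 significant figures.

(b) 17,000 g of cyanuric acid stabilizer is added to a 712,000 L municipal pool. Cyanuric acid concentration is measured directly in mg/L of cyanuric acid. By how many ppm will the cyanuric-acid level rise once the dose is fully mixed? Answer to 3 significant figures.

(a) 4.48 ppm; (b) 23.9 ppm

(a) [OCl⁻]/[HOCl] = 10^(pH − pKa) = 10^(7.36 − 7.52) = 10^-0.16 = 0.6918.
(a) Fraction as HOCl = 1 / (1 + 0.6918) = 0.5911.
(a) HOCl = 0.5911 × 7.58 ppm = 4.48 ppm.

(b) Rise: 17,000 g / 712,000 L × 1000 = 23.88 mg/L.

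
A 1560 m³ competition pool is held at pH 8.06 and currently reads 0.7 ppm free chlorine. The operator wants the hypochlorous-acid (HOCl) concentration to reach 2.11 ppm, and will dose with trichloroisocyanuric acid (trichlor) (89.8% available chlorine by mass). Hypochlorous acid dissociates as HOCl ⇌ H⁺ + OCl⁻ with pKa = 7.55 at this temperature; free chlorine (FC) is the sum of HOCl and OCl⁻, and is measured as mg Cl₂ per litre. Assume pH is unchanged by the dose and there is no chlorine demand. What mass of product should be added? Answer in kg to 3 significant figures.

14.3 kg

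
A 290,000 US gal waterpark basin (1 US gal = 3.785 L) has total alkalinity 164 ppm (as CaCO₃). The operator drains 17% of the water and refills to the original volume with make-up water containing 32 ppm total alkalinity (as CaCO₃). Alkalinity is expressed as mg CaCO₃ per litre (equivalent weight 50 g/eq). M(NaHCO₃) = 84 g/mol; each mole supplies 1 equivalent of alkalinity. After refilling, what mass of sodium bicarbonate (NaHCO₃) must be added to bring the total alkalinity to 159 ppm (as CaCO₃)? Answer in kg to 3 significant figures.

32.2 kg

Volume: 290,000 US gal × 3.785 L/gal = 1,097,650 L.
After draining 17% and refilling: 164 × 0.83 + 32 × 0.17 = 141.56 ppm.
Deficit to target: 159 − 141.56 = 17.44 mg/L.
As CaCO₃: 17.44 mg/L × 1,097,650 L = 19,140 g; ÷ 50 g/eq ÷ 1 = 382.9 mol NaHCO₃.
Mass: 382.9 × 84 = 32,160 g.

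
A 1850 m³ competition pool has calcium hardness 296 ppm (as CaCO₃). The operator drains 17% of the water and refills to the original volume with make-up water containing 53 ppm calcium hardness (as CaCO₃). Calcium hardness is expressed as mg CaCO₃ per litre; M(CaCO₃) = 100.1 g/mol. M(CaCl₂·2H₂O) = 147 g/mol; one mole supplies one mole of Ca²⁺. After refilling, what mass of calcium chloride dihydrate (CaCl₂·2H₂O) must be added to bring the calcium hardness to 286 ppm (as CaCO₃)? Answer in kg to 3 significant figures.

85.1 kg

Volume: 1850 m³ = 1,850,000 L.
After draining 17% and refilling: 296 × 0.83 + 53 × 0.17 = 254.69 ppm.
Deficit to target: 286 − 254.69 = 31.31 mg/L.
As CaCO₃: 31.31 mg/L × 1,850,000 L = 57,920 g; ÷ 100.1 = 578.7 mol Ca²⁺.
Mass: 578.7 × 147 = 85,060 g.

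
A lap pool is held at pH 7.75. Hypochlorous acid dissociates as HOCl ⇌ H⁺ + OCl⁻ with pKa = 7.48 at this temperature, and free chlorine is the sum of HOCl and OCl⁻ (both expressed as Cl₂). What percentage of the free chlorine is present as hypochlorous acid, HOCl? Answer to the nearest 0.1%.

[OCl⁻]/[HOCl] = 10^(pH − pKa) = 10^(7.75 − 7.48) = 10^0.27 = 1.862.
Fraction as HOCl = 1 / (1 + 1.862) = 0.3494.

34.9%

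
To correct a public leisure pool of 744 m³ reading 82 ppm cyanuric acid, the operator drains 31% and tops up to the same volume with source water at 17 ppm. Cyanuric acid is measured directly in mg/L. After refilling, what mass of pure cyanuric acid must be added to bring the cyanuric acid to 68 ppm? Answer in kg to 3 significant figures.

Volume: 744 m³ = 744,000 L.
After draining 31% and refilling: 82 × 0.69 + 17 × 0.31 = 61.85 ppm.
Deficit to target: 68 − 61.85 = 6.15 mg/L.
Mass: 6.15 mg/L × 744,000 L = 4576 g cyanuric acid.

4.58 kg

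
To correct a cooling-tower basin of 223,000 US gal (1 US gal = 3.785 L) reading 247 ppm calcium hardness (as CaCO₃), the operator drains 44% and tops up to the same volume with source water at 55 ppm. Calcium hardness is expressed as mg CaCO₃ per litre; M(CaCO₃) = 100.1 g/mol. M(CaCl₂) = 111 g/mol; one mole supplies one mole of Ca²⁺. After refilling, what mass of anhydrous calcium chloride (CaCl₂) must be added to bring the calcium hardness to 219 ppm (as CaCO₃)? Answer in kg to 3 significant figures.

52.9 kg

Volume: 223,000 US gal × 3.785 L/gal = 844,055 L.
After draining 44% and refilling: 247 × 0.56 + 55 × 0.44 = 162.52 ppm.
Deficit to target: 219 − 162.52 = 56.48 mg/L.
As CaCO₃: 56.48 mg/L × 844,055 L = 47,670 g; ÷ 100.1 = 476.2 mol Ca²⁺.
Mass: 476.2 × 111 = 52,860 g.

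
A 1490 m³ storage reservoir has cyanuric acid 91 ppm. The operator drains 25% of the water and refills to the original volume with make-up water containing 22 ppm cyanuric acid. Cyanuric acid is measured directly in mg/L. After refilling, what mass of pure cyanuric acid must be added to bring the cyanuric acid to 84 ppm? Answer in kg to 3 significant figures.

Volume: 1490 m³ = 1,490,000 L.
After draining 25% and refilling: 91 × 0.75 + 22 × 0.25 = 73.75 ppm.
Deficit to target: 84 − 73.75 = 10.25 mg/L.
Mass: 10.25 mg/L × 1,490,000 L = 15,270 g cyanuric acid.

15.3 kg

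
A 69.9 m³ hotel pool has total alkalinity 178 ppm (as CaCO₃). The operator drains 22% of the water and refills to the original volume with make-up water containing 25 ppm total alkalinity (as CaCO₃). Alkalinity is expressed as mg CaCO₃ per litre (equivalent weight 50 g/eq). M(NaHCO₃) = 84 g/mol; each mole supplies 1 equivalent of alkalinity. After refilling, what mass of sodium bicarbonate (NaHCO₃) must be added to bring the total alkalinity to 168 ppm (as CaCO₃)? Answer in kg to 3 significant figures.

Volume: 69.9 m³ = 69,900 L.
After draining 22% and refilling: 178 × 0.78 + 25 × 0.22 = 144.34 ppm.
Deficit to target: 168 − 144.34 = 23.66 mg/L.
As CaCO₃: 23.66 mg/L × 69,900 L = 1654 g; ÷ 50 g/eq ÷ 1 = 33.08 mol NaHCO₃.
Mass: 33.08 × 84 = 2778 g.

2.78 kg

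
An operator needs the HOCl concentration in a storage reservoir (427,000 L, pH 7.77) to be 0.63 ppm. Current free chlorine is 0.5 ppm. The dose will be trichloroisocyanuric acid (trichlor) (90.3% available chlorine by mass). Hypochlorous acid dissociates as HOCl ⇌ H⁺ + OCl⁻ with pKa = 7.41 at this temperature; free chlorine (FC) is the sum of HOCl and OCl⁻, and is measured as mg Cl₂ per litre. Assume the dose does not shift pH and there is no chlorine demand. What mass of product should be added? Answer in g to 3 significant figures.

744 g

[OCl⁻]/[HOCl] = 10^(pH − pKa) = 10^(7.77 − 7.41) = 2.291; fraction as HOCl = 1/(1 + 2.291) = 0.3039.
Free chlorine required for 0.63 ppm HOCl: 0.63 / 0.3039 = 2.073 ppm.
FC to add: 2.073 − 0.5 = 1.573 mg/L as Cl₂.
Cl₂ equivalent: 1.573 mg/L × 427,000 L = 671.8 g.
Product at 90.3% available Cl: 671.8 / 0.903 = 743.9 g.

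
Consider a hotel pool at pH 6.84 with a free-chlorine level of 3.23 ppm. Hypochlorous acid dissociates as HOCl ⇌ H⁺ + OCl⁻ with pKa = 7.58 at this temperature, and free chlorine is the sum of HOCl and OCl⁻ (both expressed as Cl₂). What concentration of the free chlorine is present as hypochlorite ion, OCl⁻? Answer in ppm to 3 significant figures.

0.497 ppm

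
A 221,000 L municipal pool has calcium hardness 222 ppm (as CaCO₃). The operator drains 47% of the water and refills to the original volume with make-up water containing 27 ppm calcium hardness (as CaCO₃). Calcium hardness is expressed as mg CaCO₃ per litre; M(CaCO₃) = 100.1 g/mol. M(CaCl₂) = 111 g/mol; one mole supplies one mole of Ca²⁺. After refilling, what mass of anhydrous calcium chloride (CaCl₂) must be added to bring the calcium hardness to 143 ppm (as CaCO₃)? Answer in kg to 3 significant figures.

3.10 kg

After draining 47% and refilling: 222 × 0.53 + 27 × 0.47 = 130.35 ppm.
Deficit to target: 143 − 130.35 = 12.65 mg/L.
As CaCO₃: 12.65 mg/L × 221,000 L = 2796 g; ÷ 100.1 = 27.93 mol Ca²⁺.
Mass: 27.93 × 111 = 3100 g.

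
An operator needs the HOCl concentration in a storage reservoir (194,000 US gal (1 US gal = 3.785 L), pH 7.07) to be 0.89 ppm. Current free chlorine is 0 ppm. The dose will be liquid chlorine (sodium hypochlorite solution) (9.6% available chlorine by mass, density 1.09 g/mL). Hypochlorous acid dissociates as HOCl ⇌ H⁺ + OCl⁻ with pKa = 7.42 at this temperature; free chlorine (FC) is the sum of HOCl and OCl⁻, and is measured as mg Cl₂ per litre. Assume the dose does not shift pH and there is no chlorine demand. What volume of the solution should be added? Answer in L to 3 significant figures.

Volume: 194,000 US gal × 3.785 L/gal = 734,290 L.
[OCl⁻]/[HOCl] = 10^(pH − pKa) = 10^(7.07 − 7.42) = 0.4467; fraction as HOCl = 1/(1 + 0.4467) = 0.6912.
Free chlorine required for 0.89 ppm HOCl: 0.89 / 0.6912 = 1.288 ppm.
FC to add: 1.288 − 0 = 1.288 mg/L as Cl₂.
Cl₂ equivalent: 1.288 mg/L × 734,290 L = 945.4 g.
Product at 9.6% available Cl: 945.4 / 0.096 = 9848 g.
Volume: 9848 g ÷ 1.09 g/mL = 9035 mL.

9.04 L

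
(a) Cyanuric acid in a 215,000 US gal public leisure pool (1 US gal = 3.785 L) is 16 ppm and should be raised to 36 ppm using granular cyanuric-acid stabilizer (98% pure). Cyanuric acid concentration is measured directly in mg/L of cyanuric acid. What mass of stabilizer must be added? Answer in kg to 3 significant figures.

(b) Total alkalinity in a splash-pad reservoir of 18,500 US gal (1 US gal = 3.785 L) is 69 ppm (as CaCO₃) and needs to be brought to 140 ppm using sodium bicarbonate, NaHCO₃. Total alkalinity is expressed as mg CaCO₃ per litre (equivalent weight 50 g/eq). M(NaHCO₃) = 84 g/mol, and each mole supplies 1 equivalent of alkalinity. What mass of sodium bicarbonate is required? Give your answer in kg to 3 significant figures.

(a) 16.6 kg; (b) 8.35 kg

(a) Volume: 215,000 US gal × 3.785 L/gal = 813,775 L.
(a) CYA to add: (36 − 16) = 20 mg/L × 813,775 L = 16,280 g cyanuric acid.
(a) At 98% purity: 16,280 / 0.98 = 16,610 g product.

(b) Volume: 18,500 US gal × 3.785 L/gal = 70,022 L.
(b) Alkalinity to add: (140 − 69) = 71 mg/L as CaCO₃ × 70,022 L = 4972 g as CaCO₃.
(b) Equivalents: 4972 g ÷ 50 g/eq = 99.43 eq.
(b) NaHCO₃ supplies 1 eq per mole → 99.43 mol.
(b) Mass: 99.43 mol × 84 g/mol = 8352 g.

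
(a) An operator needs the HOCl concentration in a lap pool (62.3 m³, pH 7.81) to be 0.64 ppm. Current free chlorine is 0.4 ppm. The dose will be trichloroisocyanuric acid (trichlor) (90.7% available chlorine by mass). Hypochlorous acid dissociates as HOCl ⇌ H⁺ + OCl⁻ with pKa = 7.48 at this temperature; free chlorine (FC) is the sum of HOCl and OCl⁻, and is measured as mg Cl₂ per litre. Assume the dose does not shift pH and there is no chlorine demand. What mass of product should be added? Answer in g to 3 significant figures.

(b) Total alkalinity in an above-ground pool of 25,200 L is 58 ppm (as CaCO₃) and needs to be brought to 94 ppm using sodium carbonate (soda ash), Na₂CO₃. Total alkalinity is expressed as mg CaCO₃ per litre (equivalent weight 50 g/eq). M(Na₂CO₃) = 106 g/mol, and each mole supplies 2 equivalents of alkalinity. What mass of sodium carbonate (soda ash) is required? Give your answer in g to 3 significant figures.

(a) 110 g; (b) 962 g

(a) Volume: 62.3 m³ = 62,300 L.
(a) [OCl⁻]/[HOCl] = 10^(pH − pKa) = 10^(7.81 − 7.48) = 2.138; fraction as HOCl = 1/(1 + 2.138) = 0.3187.
(a) Free chlorine required for 0.64 ppm HOCl: 0.64 / 0.3187 = 2.008 ppm.
(a) FC to add: 2.008 − 0.4 = 1.608 mg/L as Cl₂.
(a) Cl₂ equivalent: 1.608 mg/L × 62,300 L = 100.2 g.
(a) Product at 90.7% available Cl: 100.2 / 0.907 = 110.5 g.

(b) Alkalinity to add: (94 − 58) = 36 mg/L as CaCO₃ × 25,200 L = 907.2 g as CaCO₃.
(b) Equivalents: 907.2 g ÷ 50 g/eq = 18.14 eq.
(b) Each mole of Na₂CO₃ supplies 2 eq, so 18.14 / 2 = 9.072 mol.
(b) Mass: 9.072 mol × 106 g/mol = 961.6 g.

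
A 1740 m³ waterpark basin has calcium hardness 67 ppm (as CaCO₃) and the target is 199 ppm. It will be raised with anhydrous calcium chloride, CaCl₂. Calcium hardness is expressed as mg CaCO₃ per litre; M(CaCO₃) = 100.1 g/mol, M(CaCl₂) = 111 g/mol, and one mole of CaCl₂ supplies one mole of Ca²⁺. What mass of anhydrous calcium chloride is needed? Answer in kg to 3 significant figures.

255 kg

Volume: 1740 m³ = 1,740,000 L.
Hardness to add: (199 − 67) = 132 mg/L as CaCO₃ × 1,740,000 L = 229,700 g as CaCO₃.
Moles of Ca²⁺ (1 mol Ca²⁺ ≡ 1 mol CaCO₃): 229,700 / 100.1 g/mol = 2295 mol.
Mass of CaCl₂: 2295 × 111 = 254,700 g.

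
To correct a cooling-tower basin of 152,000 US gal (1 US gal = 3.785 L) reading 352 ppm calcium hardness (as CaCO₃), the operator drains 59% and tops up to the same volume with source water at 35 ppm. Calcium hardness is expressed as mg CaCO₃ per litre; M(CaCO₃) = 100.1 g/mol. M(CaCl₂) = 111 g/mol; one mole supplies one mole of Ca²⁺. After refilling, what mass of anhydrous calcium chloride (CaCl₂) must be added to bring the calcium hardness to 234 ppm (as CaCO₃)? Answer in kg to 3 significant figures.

44.0 kg

Volume: 152,000 US gal × 3.785 L/gal = 575,320 L.
After draining 59% and refilling: 352 × 0.41 + 35 × 0.59 = 164.97 ppm.
Deficit to target: 234 − 164.97 = 69.03 mg/L.
As CaCO₃: 69.03 mg/L × 575,320 L = 39,710 g; ÷ 100.1 = 396.7 mol Ca²⁺.
Mass: 396.7 × 111 = 44,040 g.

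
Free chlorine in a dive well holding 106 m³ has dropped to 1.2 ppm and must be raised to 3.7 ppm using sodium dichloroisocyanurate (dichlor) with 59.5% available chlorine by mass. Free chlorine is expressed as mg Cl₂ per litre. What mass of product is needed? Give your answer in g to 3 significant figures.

445 g

Volume: 106 m³ = 106,000 L.
Chlorine deficit: 3.7 − 1.2 = 2.5 ppm = 2.5 mg/L as Cl₂.
Cl₂ equivalent needed: 2.5 mg/L × 106,000 L = 265,000 mg = 265 g.
Product at 59.5% available chlorine: 265 / 0.595 = 445.4 g.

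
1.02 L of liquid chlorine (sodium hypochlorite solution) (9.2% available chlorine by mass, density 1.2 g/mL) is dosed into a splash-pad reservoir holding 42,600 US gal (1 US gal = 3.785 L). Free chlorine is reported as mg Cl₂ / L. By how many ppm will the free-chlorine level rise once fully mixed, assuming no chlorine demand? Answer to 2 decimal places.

0.70 ppm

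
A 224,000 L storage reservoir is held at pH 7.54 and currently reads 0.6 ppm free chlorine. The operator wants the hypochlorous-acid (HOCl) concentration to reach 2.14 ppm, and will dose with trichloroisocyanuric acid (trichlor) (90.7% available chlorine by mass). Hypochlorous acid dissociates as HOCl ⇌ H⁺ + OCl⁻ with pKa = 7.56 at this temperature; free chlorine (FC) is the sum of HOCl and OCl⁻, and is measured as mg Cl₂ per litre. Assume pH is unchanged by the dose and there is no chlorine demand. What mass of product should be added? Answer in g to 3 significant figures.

885 g

[OCl⁻]/[HOCl] = 10^(pH − pKa) = 10^(7.54 − 7.56) = 0.955; fraction as HOCl = 1/(1 + 0.955) = 0.5115.
Free chlorine required for 2.14 ppm HOCl: 2.14 / 0.5115 = 4.184 ppm.
FC to add: 4.184 − 0.6 = 3.584 mg/L as Cl₂.
Cl₂ equivalent: 3.584 mg/L × 224,000 L = 802.7 g.
Product at 90.7% available Cl: 802.7 / 0.907 = 885.1 g.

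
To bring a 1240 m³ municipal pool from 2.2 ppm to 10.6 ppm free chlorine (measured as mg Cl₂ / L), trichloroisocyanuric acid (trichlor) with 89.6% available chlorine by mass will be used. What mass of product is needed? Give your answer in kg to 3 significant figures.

11.6 kg

Volume: 1240 m³ = 1,240,000 L.
Chlorine deficit: 10.6 − 2.2 = 8.4 ppm = 8.4 mg/L as Cl₂.
Cl₂ equivalent needed: 8.4 mg/L × 1,240,000 L = 10,420,000 mg = 10,420 g.
Product at 89.6% available chlorine: 10,420 / 0.896 = 11,620 g.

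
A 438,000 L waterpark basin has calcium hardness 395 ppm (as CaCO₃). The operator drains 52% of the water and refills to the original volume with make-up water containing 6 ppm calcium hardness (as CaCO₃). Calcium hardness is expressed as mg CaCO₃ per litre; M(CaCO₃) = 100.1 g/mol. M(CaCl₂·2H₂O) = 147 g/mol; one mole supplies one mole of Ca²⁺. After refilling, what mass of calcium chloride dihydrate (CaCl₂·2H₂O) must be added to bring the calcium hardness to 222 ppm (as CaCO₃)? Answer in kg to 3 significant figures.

18.8 kg

After draining 52% and refilling: 395 × 0.48 + 6 × 0.52 = 192.72 ppm.
Deficit to target: 222 − 192.72 = 29.28 mg/L.
As CaCO₃: 29.28 mg/L × 438,000 L = 12,820 g; ÷ 100.1 = 128.1 mol Ca²⁺.
Mass: 128.1 × 147 = 18,830 g.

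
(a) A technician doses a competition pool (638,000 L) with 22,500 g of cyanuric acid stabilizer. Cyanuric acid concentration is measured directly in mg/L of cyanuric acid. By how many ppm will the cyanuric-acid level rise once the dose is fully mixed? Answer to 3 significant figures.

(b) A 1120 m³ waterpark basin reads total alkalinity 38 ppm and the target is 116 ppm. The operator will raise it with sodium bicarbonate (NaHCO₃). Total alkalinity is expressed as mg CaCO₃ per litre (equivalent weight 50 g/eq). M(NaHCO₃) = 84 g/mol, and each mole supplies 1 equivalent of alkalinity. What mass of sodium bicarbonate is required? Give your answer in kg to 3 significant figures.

(a) 35.3 ppm; (b) 147 kg

(a) Rise: 22,500 g / 638,000 L × 1000 = 35.27 mg/L.

(b) Volume: 1120 m³ = 1,120,000 L.
(b) Alkalinity to add: (116 − 38) = 78 mg/L as CaCO₃ × 1,120,000 L = 87,360 g as CaCO₃.
(b) Equivalents: 87,360 g ÷ 50 g/eq = 1747 eq.
(b) NaHCO₃ supplies 1 eq per mole → 1747 mol.
(b) Mass: 1747 mol × 84 g/mol = 146,800 g.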